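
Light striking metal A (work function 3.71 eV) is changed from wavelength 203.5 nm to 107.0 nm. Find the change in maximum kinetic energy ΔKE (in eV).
5.4947 eV

Using Einstein's equation: KE_max = hc/λ - φ

For λ₁ = 203.5 nm:
KE₁ = hc/λ₁ - φ = 6.0926 - 3.71 = 2.3826 eV

For λ₂ = 107.0 nm:
KE₂ = hc/λ₂ - φ = 11.5873 - 3.71 = 7.8773 eV

Change in KE:
ΔKE = KE₂ - KE₁ = 7.8773 - 2.3826 = 5.4947 eV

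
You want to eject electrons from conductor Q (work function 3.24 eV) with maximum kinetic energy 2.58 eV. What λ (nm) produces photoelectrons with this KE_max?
213.03 nm

From Einstein's equation: KE_max = hc/λ - φ

Rearranging for λ:
hc/λ = KE_max + φ
λ = hc/(KE_max + φ)

Required photon energy:
E_photon = KE_max + φ = 2.58 + 3.24 = 5.82 eV

Required wavelength:
λ = hc/E_photon = (6.626×10⁻³⁴)(3×10⁸) / (5.82 × 1.602×10⁻¹⁹)
λ = 213.03 nm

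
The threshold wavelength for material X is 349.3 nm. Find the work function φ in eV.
3.55 eV

At the threshold wavelength, photon energy equals work function:
φ = hc/λ₀

Calculating:
φ = (6.626×10⁻³⁴ J·s)(3×10⁸ m/s) / (349.3×10⁻⁹ m)
φ = 3.55 eV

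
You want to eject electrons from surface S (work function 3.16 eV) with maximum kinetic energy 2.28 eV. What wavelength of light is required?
227.91 nm

From Einstein's equation: KE_max = hc/λ - φ

Rearranging for λ:
hc/λ = KE_max + φ
λ = hc/(KE_max + φ)

Required photon energy:
E_photon = KE_max + φ = 2.28 + 3.16 = 5.44 eV

Required wavelength:
λ = hc/E_photon = (6.626×10⁻³⁴)(3×10⁸) / (5.44 × 1.602×10⁻¹⁹)
λ = 227.91 nm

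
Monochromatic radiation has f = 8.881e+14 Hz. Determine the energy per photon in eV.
3.6729 eV

Using E = hf:

E = hf = (6.626×10⁻³⁴ J·s)(8.881e+14 Hz)
E = 3.6729 eV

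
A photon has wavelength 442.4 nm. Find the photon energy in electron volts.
2.8025 eV

Using E = hf = hc/λ:

E = hc/λ = (6.626×10⁻³⁴ J·s)(3×10⁸ m/s) / (442.4×10⁻⁹ m)
E = 2.8025 eV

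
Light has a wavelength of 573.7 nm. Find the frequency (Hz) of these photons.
5.2256e+14 Hz

Using the wave equation: c = fλ

Solving for frequency:
f = c/λ = (3×10⁸ m/s) / (573.7×10⁻⁹ m)
f = 5.2256e+14 Hz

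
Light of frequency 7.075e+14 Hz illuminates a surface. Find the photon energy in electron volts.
2.9260 eV

Using E = hf:

E = hf = (6.626×10⁻³⁴ J·s)(7.075e+14 Hz)
E = 2.9260 eV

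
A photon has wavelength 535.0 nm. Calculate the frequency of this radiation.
5.6036e+14 Hz

Using the wave equation: c = fλ

Solving for frequency:
f = c/λ = (3×10⁸ m/s) / (535.0×10⁻⁹ m)
f = 5.6036e+14 Hz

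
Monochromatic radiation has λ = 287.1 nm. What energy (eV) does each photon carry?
4.3185 eV

Using E = hf = hc/λ:

E = hc/λ = (6.626×10⁻³⁴ J·s)(3×10⁸ m/s) / (287.1×10⁻⁹ m)
E = 4.3185 eV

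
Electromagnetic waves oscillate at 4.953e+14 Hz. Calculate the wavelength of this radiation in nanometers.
605.27 nm

Using the wave equation: c = fλ

Solving for wavelength:
λ = c/f = (3×10⁸ m/s) / (4.953e+14 Hz)
λ = 605.27 nm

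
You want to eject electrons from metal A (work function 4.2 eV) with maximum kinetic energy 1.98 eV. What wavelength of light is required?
200.62 nm

From Einstein's equation: KE_max = hc/λ - φ

Rearranging for λ:
hc/λ = KE_max + φ
λ = hc/(KE_max + φ)

Required photon energy:
E_photon = KE_max + φ = 1.98 + 4.2 = 6.18 eV

Required wavelength:
λ = hc/E_photon = (6.626×10⁻³⁴)(3×10⁸) / (6.18 × 1.602×10⁻¹⁹)
λ = 200.62 nm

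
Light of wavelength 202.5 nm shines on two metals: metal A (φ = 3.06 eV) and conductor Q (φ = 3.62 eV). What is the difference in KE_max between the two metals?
0.5600 eV

Using KE_max = hc/λ - φ for each metal:

Photon energy: E = hc/λ = 6.1227 eV

For metal A (φ₁ = 3.06 eV):
KE₁ = E - φ₁ = 6.1227 - 3.06 = 3.0627 eV

For conductor Q (φ₂ = 3.62 eV):
KE₂ = E - φ₂ = 6.1227 - 3.62 = 2.5027 eV

Difference:
ΔKE = KE₁ - KE₂ = 3.0627 - 2.5027 = 0.5600 eV

Note: The difference equals the difference in work functions: 3.62 - 3.06 = 0.56 eV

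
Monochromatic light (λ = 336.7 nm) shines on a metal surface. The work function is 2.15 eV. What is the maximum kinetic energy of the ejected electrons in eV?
1.5323 eV

Using Einstein's photoelectric equation: KE_max = hf - φ = hc/λ - φ

First, calculate the photon energy:
E_photon = hc/λ = (6.626×10⁻³⁴ J·s)(3×10⁸ m/s) / (336.7×10⁻⁹ m)
E_photon = 3.6823 eV

Then, the maximum kinetic energy:
KE_max = E_photon - φ = 3.6823 eV - 2.15 eV = 1.5323 eV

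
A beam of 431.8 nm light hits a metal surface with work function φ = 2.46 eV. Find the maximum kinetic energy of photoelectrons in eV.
0.4113 eV

Using Einstein's photoelectric equation: KE_max = hf - φ = hc/λ - φ

First, calculate the photon energy:
E_photon = hc/λ = (6.626×10⁻³⁴ J·s)(3×10⁸ m/s) / (431.8×10⁻⁹ m)
E_photon = 2.8713 eV

Then, the maximum kinetic energy:
KE_max = E_photon - φ = 2.8713 eV - 2.46 eV = 0.4113 eV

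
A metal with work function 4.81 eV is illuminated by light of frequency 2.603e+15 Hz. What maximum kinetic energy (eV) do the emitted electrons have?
5.9551 eV

Using Einstein's photoelectric equation: KE_max = hf - φ

First, calculate the photon energy:
E_photon = hf = (6.626×10⁻³⁴ J·s)(2.603e+15 Hz)
E_photon = 10.7651 eV

Then, the maximum kinetic energy:
KE_max = E_photon - φ = 10.7651 eV - 4.81 eV = 5.9551 eV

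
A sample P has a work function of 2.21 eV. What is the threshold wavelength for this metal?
561.01 nm

The threshold wavelength is when the photon energy equals the work function:
hc/λ₀ = φ

Solving for λ₀:
λ₀ = hc/φ = (6.626×10⁻³⁴ J·s)(3×10⁸ m/s) / (2.21 eV × 1.602×10⁻¹⁹ J/eV)
λ₀ = 561.01 nm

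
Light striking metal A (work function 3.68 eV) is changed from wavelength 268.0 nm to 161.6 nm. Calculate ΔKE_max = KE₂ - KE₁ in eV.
3.0460 eV

Using Einstein's equation: KE_max = hc/λ - φ

For λ₁ = 268.0 nm:
KE₁ = hc/λ₁ - φ = 4.6263 - 3.68 = 0.9463 eV

For λ₂ = 161.6 nm:
KE₂ = hc/λ₂ - φ = 7.6723 - 3.68 = 3.9923 eV

Change in KE:
ΔKE = KE₂ - KE₁ = 3.9923 - 0.9463 = 3.0460 eV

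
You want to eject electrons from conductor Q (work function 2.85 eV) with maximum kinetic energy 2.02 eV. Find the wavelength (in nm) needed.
254.59 nm

From Einstein's equation: KE_max = hc/λ - φ

Rearranging for λ:
hc/λ = KE_max + φ
λ = hc/(KE_max + φ)

Required photon energy:
E_photon = KE_max + φ = 2.02 + 2.85 = 4.87 eV

Required wavelength:
λ = hc/E_photon = (6.626×10⁻³⁴)(3×10⁸) / (4.87 × 1.602×10⁻¹⁹)
λ = 254.59 nm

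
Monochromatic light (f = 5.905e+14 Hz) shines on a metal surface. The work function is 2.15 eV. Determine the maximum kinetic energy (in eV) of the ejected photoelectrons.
0.2921 eV

Using Einstein's photoelectric equation: KE_max = hf - φ

First, calculate the photon energy:
E_photon = hf = (6.626×10⁻³⁴ J·s)(5.905e+14 Hz)
E_photon = 2.4421 eV

Then, the maximum kinetic energy:
KE_max = E_photon - φ = 2.4421 eV - 2.15 eV = 0.2921 eV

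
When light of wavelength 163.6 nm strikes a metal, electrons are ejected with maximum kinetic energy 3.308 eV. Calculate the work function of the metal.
4.27 eV

From Einstein's photoelectric equation: KE_max = hf - φ = hc/λ - φ

Rearranging for φ:
φ = hc/λ - KE_max

Calculate photon energy:
E_photon = hc/λ = 7.5785 eV

Therefore:
φ = 7.5785 - 3.308 = 4.27 eV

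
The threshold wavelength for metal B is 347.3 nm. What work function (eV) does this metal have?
3.57 eV

At the threshold wavelength, photon energy equals work function:
φ = hc/λ₀

Calculating:
φ = (6.626×10⁻³⁴ J·s)(3×10⁸ m/s) / (347.3×10⁻⁹ m)
φ = 3.57 eV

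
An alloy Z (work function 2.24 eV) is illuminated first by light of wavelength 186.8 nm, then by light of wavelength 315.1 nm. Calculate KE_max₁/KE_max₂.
2.5946

Using Einstein's equation: KE_max = hc/λ - φ

For λ₁ = 186.8 nm:
E₁ = hc/λ₁ = 6.6373 eV
KE₁ = E₁ - φ = 6.6373 - 2.24 = 4.3973 eV

For λ₂ = 315.1 nm:
E₂ = hc/λ₂ = 3.9348 eV
KE₂ = E₂ - φ = 3.9348 - 2.24 = 1.6948 eV

Ratio: KE₁/KE₂ = 4.3973/1.6948 = 2.5946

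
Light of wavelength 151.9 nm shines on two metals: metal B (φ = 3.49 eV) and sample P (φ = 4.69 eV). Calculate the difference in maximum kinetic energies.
1.2000 eV

Using KE_max = hc/λ - φ for each metal:

Photon energy: E = hc/λ = 8.1622 eV

For metal B (φ₁ = 3.49 eV):
KE₁ = E - φ₁ = 8.1622 - 3.49 = 4.6722 eV

For sample P (φ₂ = 4.69 eV):
KE₂ = E - φ₂ = 8.1622 - 4.69 = 3.4722 eV

Difference:
ΔKE = KE₁ - KE₂ = 4.6722 - 3.4722 = 1.2000 eV

Note: The difference equals the difference in work functions: 4.69 - 3.49 = 1.20 eV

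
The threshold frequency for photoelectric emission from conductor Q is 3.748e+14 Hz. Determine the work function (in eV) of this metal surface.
1.55 eV

At the threshold frequency, photon energy equals work function:
φ = hf₀

Calculating:
φ = (6.626×10⁻³⁴ J·s)(3.748e+14 Hz)
φ = 1.55 eV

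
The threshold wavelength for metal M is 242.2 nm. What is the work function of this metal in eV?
5.12 eV

At the threshold wavelength, photon energy equals work function:
φ = hc/λ₀

Calculating:
φ = (6.626×10⁻³⁴ J·s)(3×10⁸ m/s) / (242.2×10⁻⁹ m)
φ = 5.12 eV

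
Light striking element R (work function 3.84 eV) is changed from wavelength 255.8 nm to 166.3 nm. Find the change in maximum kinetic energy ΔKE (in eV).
2.6085 eV

Using Einstein's equation: KE_max = hc/λ - φ

For λ₁ = 255.8 nm:
KE₁ = hc/λ₁ - φ = 4.8469 - 3.84 = 1.0069 eV

For λ₂ = 166.3 nm:
KE₂ = hc/λ₂ - φ = 7.4555 - 3.84 = 3.6155 eV

Change in KE:
ΔKE = KE₂ - KE₁ = 3.6155 - 1.0069 = 2.6085 eV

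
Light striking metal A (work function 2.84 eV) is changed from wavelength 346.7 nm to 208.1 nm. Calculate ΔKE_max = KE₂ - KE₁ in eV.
2.3818 eV

Using Einstein's equation: KE_max = hc/λ - φ

For λ₁ = 346.7 nm:
KE₁ = hc/λ₁ - φ = 3.5761 - 2.84 = 0.7361 eV

For λ₂ = 208.1 nm:
KE₂ = hc/λ₂ - φ = 5.9579 - 2.84 = 3.1179 eV

Change in KE:
ΔKE = KE₂ - KE₁ = 3.1179 - 0.7361 = 2.3818 eV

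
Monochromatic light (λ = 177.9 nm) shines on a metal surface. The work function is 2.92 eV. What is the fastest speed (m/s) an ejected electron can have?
1.1935e+06 m/s

First, find the maximum kinetic energy:
E_photon = hc/λ = 6.9693 eV
KE_max = E_photon - φ = 6.9693 - 2.92 = 4.0493 eV

Convert to Joules: KE_max = 4.0493 × 1.602×10⁻¹⁹ J = 6.4877e-19 J

Then use KE = ½mv² to find velocity:
v = √(2·KE/m) = √(2 × 6.4877e-19 J / 9.109e-31 kg)
v = 1.1935e+06 m/s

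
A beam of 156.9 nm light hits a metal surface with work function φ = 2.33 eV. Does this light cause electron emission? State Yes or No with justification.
Yes

For photoemission, the photon energy must exceed the work function.

Photon energy: E = hc/λ = 7.9021 eV
Work function: φ = 2.33 eV

Since E_photon (7.9021 eV) > φ (2.33 eV), photoemission WILL occur.
The threshold wavelength is λ₀ = hc/φ = 532.1 nm.
Since 156.9 nm < 532.1 nm, the light has sufficient energy.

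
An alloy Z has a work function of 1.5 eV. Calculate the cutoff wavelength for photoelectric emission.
826.56 nm

The threshold wavelength is when the photon energy equals the work function:
hc/λ₀ = φ

Solving for λ₀:
λ₀ = hc/φ = (6.626×10⁻³⁴ J·s)(3×10⁸ m/s) / (1.5 eV × 1.602×10⁻¹⁹ J/eV)
λ₀ = 826.56 nm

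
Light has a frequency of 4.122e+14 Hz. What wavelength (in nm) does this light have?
727.30 nm

Using the wave equation: c = fλ

Solving for wavelength:
λ = c/f = (3×10⁸ m/s) / (4.122e+14 Hz)
λ = 727.30 nm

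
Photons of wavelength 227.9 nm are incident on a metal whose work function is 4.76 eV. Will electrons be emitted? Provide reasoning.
Yes

For photoemission, the photon energy must exceed the work function.

Photon energy: E = hc/λ = 5.4403 eV
Work function: φ = 4.76 eV

Since E_photon (5.4403 eV) > φ (4.76 eV), photoemission WILL occur.
The threshold wavelength is λ₀ = hc/φ = 260.5 nm.
Since 227.9 nm < 260.5 nm, the light has sufficient energy.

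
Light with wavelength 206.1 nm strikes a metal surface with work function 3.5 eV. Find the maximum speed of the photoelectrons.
9.4071e+05 m/s

First, find the maximum kinetic energy:
E_photon = hc/λ = 6.0157 eV
KE_max = E_photon - φ = 6.0157 - 3.5 = 2.5157 eV

Convert to Joules: KE_max = 2.5157 × 1.602×10⁻¹⁹ J = 4.0306e-19 J

Then use KE = ½mv² to find velocity:
v = √(2·KE/m) = √(2 × 4.0306e-19 J / 9.109e-31 kg)
v = 9.4071e+05 m/s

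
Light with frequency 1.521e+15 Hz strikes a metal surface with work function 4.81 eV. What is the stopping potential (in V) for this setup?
1.4804 V

The stopping potential V_s satisfies: eV_s = KE_max

First, find KE_max using Einstein's equation:
E_photon = hf = (6.626×10⁻³⁴ J·s)(1.521e+15 Hz) = 6.2904 eV
KE_max = E_photon - φ = 6.2904 - 4.81 = 1.4804 eV

Since eV_s = KE_max:
V_s = KE_max/e = 1.4804 V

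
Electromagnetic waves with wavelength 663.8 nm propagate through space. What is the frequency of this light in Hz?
4.5163e+14 Hz

Using the wave equation: c = fλ

Solving for frequency:
f = c/λ = (3×10⁸ m/s) / (663.8×10⁻⁹ m)
f = 4.5163e+14 Hz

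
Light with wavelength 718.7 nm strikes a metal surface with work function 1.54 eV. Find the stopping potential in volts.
0.1851 V

The stopping potential V_s satisfies: eV_s = KE_max

First, find KE_max using Einstein's equation:
E_photon = hc/λ = 1.7251 eV
KE_max = E_photon - φ = 1.7251 - 1.54 = 0.1851 eV

Since eV_s = KE_max:
V_s = KE_max/e = 0.1851 V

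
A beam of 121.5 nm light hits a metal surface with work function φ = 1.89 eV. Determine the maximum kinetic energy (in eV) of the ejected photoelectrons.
8.3145 eV

Using Einstein's photoelectric equation: KE_max = hf - φ = hc/λ - φ

First, calculate the photon energy:
E_photon = hc/λ = (6.626×10⁻³⁴ J·s)(3×10⁸ m/s) / (121.5×10⁻⁹ m)
E_photon = 10.2045 eV

Then, the maximum kinetic energy:
KE_max = E_photon - φ = 10.2045 eV - 1.89 eV = 8.3145 eV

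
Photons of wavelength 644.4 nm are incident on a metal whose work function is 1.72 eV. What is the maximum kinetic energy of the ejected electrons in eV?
0.2040 eV

Using Einstein's photoelectric equation: KE_max = hf - φ = hc/λ - φ

First, calculate the photon energy:
E_photon = hc/λ = (6.626×10⁻³⁴ J·s)(3×10⁸ m/s) / (644.4×10⁻⁹ m)
E_photon = 1.9240 eV

Then, the maximum kinetic energy:
KE_max = E_photon - φ = 1.9240 eV - 1.72 eV = 0.2040 eV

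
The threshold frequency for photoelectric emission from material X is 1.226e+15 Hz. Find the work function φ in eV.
5.07 eV

At the threshold frequency, photon energy equals work function:
φ = hf₀

Calculating:
φ = (6.626×10⁻³⁴ J·s)(1.226e+15 Hz)
φ = 5.07 eV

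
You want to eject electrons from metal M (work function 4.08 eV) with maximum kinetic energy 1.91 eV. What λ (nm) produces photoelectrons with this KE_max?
206.99 nm

From Einstein's equation: KE_max = hc/λ - φ

Rearranging for λ:
hc/λ = KE_max + φ
λ = hc/(KE_max + φ)

Required photon energy:
E_photon = KE_max + φ = 1.91 + 4.08 = 5.99 eV

Required wavelength:
λ = hc/E_photon = (6.626×10⁻³⁴)(3×10⁸) / (5.99 × 1.602×10⁻¹⁹)
λ = 206.99 nm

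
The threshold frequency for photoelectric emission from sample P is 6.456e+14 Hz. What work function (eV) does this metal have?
2.67 eV

At the threshold frequency, photon energy equals work function:
φ = hf₀

Calculating:
φ = (6.626×10⁻³⁴ J·s)(6.456e+14 Hz)
φ = 2.67 eV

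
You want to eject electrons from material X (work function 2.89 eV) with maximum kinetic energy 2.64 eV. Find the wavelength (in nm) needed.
224.20 nm

From Einstein's equation: KE_max = hc/λ - φ

Rearranging for λ:
hc/λ = KE_max + φ
λ = hc/(KE_max + φ)

Required photon energy:
E_photon = KE_max + φ = 2.64 + 2.89 = 5.53 eV

Required wavelength:
λ = hc/E_photon = (6.626×10⁻³⁴)(3×10⁸) / (5.53 × 1.602×10⁻¹⁹)
λ = 224.20 nm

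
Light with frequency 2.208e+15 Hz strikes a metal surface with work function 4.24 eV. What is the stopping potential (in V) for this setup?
4.8916 V

The stopping potential V_s satisfies: eV_s = KE_max

First, find KE_max using Einstein's equation:
E_photon = hf = (6.626×10⁻³⁴ J·s)(2.208e+15 Hz) = 9.1316 eV
KE_max = E_photon - φ = 9.1316 - 4.24 = 4.8916 eV

Since eV_s = KE_max:
V_s = KE_max/e = 4.8916 V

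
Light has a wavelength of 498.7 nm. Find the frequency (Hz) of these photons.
6.0115e+14 Hz

Using the wave equation: c = fλ

Solving for frequency:
f = c/λ = (3×10⁸ m/s) / (498.7×10⁻⁹ m)
f = 6.0115e+14 Hz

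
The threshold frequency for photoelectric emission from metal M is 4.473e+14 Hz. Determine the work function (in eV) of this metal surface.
1.85 eV

At the threshold frequency, photon energy equals work function:
φ = hf₀

Calculating:
φ = (6.626×10⁻³⁴ J·s)(4.473e+14 Hz)
φ = 1.85 eV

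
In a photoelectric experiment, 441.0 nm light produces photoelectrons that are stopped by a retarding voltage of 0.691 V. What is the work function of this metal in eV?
2.12 eV

The stopping potential gives the maximum kinetic energy: KE_max = eV_s = 0.691 eV

From Einstein's photoelectric equation: KE_max = hc/λ - φ
Rearranging: φ = hc/λ - KE_max

Calculate photon energy:
E_photon = hc/λ = (6.626×10⁻³⁴ J·s)(3×10⁸ m/s) / (441.0×10⁻⁹ m) = 2.8114 eV

Therefore:
φ = 2.8114 - 0.691 = 2.12 eV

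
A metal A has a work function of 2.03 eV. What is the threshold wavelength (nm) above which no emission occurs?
610.76 nm

The threshold wavelength is when the photon energy equals the work function:
hc/λ₀ = φ

Solving for λ₀:
λ₀ = hc/φ = (6.626×10⁻³⁴ J·s)(3×10⁸ m/s) / (2.03 eV × 1.602×10⁻¹⁹ J/eV)
λ₀ = 610.76 nm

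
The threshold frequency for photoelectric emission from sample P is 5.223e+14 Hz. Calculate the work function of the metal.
2.16 eV

At the threshold frequency, photon energy equals work function:
φ = hf₀

Calculating:
φ = (6.626×10⁻³⁴ J·s)(5.223e+14 Hz)
φ = 2.16 eV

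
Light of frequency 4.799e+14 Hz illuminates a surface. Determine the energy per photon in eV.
1.9847 eV

Using E = hf:

E = hf = (6.626×10⁻³⁴ J·s)(4.799e+14 Hz)
E = 1.9847 eV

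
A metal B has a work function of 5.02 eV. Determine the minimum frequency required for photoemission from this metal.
1.2138e+15 Hz

The threshold frequency is when the photon energy equals the work function:
hf₀ = φ

Solving for f₀:
f₀ = φ/h = (5.02 eV × 1.602×10⁻¹⁹ J/eV) / (6.626×10⁻³⁴ J·s)
f₀ = 1.2138e+15 Hz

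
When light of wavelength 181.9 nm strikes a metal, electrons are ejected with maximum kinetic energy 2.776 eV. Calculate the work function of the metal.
4.04 eV

From Einstein's photoelectric equation: KE_max = hf - φ = hc/λ - φ

Rearranging for φ:
φ = hc/λ - KE_max

Calculate photon energy:
E_photon = hc/λ = 6.8161 eV

Therefore:
φ = 6.8161 - 2.776 = 4.04 eV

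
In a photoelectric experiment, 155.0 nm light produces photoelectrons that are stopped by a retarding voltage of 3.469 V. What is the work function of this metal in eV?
4.53 eV

The stopping potential gives the maximum kinetic energy: KE_max = eV_s = 3.469 eV

From Einstein's photoelectric equation: KE_max = hc/λ - φ
Rearranging: φ = hc/λ - KE_max

Calculate photon energy:
E_photon = hc/λ = (6.626×10⁻³⁴ J·s)(3×10⁸ m/s) / (155.0×10⁻⁹ m) = 7.9990 eV

Therefore:
φ = 7.9990 - 3.469 = 4.53 eV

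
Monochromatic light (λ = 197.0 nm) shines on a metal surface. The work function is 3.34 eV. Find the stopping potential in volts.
2.9536 V

The stopping potential V_s satisfies: eV_s = KE_max

First, find KE_max using Einstein's equation:
E_photon = hc/λ = 6.2936 eV
KE_max = E_photon - φ = 6.2936 - 3.34 = 2.9536 eV

Since eV_s = KE_max:
V_s = KE_max/e = 2.9536 V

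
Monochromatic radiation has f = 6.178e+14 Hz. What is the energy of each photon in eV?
2.5550 eV

Using E = hf:

E = hf = (6.626×10⁻³⁴ J·s)(6.178e+14 Hz)
E = 2.5550 eV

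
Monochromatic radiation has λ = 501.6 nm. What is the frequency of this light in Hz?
5.9767e+14 Hz

Using the wave equation: c = fλ

Solving for frequency:
f = c/λ = (3×10⁸ m/s) / (501.6×10⁻⁹ m)
f = 5.9767e+14 Hz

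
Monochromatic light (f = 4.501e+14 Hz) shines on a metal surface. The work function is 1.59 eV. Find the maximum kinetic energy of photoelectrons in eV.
0.2715 eV

Using Einstein's photoelectric equation: KE_max = hf - φ

First, calculate the photon energy:
E_photon = hf = (6.626×10⁻³⁴ J·s)(4.501e+14 Hz)
E_photon = 1.8615 eV

Then, the maximum kinetic energy:
KE_max = E_photon - φ = 1.8615 eV - 1.59 eV = 0.2715 eV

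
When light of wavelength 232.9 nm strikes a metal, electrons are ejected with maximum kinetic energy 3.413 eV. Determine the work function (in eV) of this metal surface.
1.91 eV

From Einstein's photoelectric equation: KE_max = hf - φ = hc/λ - φ

Rearranging for φ:
φ = hc/λ - KE_max

Calculate photon energy:
E_photon = hc/λ = 5.3235 eV

Therefore:
φ = 5.3235 - 3.413 = 1.91 eV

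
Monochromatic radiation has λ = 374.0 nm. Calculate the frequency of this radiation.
8.0158e+14 Hz

Using the wave equation: c = fλ

Solving for frequency:
f = c/λ = (3×10⁸ m/s) / (374.0×10⁻⁹ m)
f = 8.0158e+14 Hz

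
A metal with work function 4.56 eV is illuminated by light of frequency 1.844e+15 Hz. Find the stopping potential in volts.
3.0662 V

The stopping potential V_s satisfies: eV_s = KE_max

First, find KE_max using Einstein's equation:
E_photon = hf = (6.626×10⁻³⁴ J·s)(1.844e+15 Hz) = 7.6262 eV
KE_max = E_photon - φ = 7.6262 - 4.56 = 3.0662 eV

Since eV_s = KE_max:
V_s = KE_max/e = 3.0662 V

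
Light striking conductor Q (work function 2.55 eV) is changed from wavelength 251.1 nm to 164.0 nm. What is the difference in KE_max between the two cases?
2.6224 eV

Using Einstein's equation: KE_max = hc/λ - φ

For λ₁ = 251.1 nm:
KE₁ = hc/λ₁ - φ = 4.9376 - 2.55 = 2.3876 eV

For λ₂ = 164.0 nm:
KE₂ = hc/λ₂ - φ = 7.5600 - 2.55 = 5.0100 eV

Change in KE:
ΔKE = KE₂ - KE₁ = 5.0100 - 2.3876 = 2.6224 eV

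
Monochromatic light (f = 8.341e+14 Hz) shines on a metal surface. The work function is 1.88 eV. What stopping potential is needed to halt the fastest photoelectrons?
1.5696 V

The stopping potential V_s satisfies: eV_s = KE_max

First, find KE_max using Einstein's equation:
E_photon = hf = (6.626×10⁻³⁴ J·s)(8.341e+14 Hz) = 3.4496 eV
KE_max = E_photon - φ = 3.4496 - 1.88 = 1.5696 eV

Since eV_s = KE_max:
V_s = KE_max/e = 1.5696 V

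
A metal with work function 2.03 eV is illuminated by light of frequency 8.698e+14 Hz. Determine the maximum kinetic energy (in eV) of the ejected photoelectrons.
1.5672 eV

Using Einstein's photoelectric equation: KE_max = hf - φ

First, calculate the photon energy:
E_photon = hf = (6.626×10⁻³⁴ J·s)(8.698e+14 Hz)
E_photon = 3.5972 eV

Then, the maximum kinetic energy:
KE_max = E_photon - φ = 3.5972 eV - 2.03 eV = 1.5672 eV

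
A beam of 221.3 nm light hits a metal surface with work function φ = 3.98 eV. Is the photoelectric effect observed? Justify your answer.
Yes

For photoemission, the photon energy must exceed the work function.

Photon energy: E = hc/λ = 5.6025 eV
Work function: φ = 3.98 eV

Since E_photon (5.6025 eV) > φ (3.98 eV), photoemission WILL occur.
The threshold wavelength is λ₀ = hc/φ = 311.5 nm.
Since 221.3 nm < 311.5 nm, the light has sufficient energy.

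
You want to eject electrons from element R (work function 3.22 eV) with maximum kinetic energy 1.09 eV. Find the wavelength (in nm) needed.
287.67 nm

From Einstein's equation: KE_max = hc/λ - φ

Rearranging for λ:
hc/λ = KE_max + φ
λ = hc/(KE_max + φ)

Required photon energy:
E_photon = KE_max + φ = 1.09 + 3.22 = 4.31 eV

Required wavelength:
λ = hc/E_photon = (6.626×10⁻³⁴)(3×10⁸) / (4.31 × 1.602×10⁻¹⁹)
λ = 287.67 nm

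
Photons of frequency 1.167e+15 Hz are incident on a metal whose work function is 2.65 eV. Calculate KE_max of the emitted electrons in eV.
2.1763 eV

Using Einstein's photoelectric equation: KE_max = hf - φ

First, calculate the photon energy:
E_photon = hf = (6.626×10⁻³⁴ J·s)(1.167e+15 Hz)
E_photon = 4.8263 eV

Then, the maximum kinetic energy:
KE_max = E_photon - φ = 4.8263 eV - 2.65 eV = 2.1763 eV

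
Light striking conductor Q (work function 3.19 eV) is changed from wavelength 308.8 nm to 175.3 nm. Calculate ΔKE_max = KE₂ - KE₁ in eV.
3.0577 eV

Using Einstein's equation: KE_max = hc/λ - φ

For λ₁ = 308.8 nm:
KE₁ = hc/λ₁ - φ = 4.0150 - 3.19 = 0.8250 eV

For λ₂ = 175.3 nm:
KE₂ = hc/λ₂ - φ = 7.0727 - 3.19 = 3.8827 eV

Change in KE:
ΔKE = KE₂ - KE₁ = 3.8827 - 0.8250 = 3.0577 eV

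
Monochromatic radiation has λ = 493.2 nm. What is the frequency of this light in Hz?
6.0785e+14 Hz

Using the wave equation: c = fλ

Solving for frequency:
f = c/λ = (3×10⁸ m/s) / (493.2×10⁻⁹ m)
f = 6.0785e+14 Hz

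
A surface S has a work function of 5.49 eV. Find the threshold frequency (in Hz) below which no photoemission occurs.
1.3275e+15 Hz

The threshold frequency is when the photon energy equals the work function:
hf₀ = φ

Solving for f₀:
f₀ = φ/h = (5.49 eV × 1.602×10⁻¹⁹ J/eV) / (6.626×10⁻³⁴ J·s)
f₀ = 1.3275e+15 Hz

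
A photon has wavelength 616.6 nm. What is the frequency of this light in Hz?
4.8620e+14 Hz

Using the wave equation: c = fλ

Solving for frequency:
f = c/λ = (3×10⁸ m/s) / (616.6×10⁻⁹ m)
f = 4.8620e+14 Hz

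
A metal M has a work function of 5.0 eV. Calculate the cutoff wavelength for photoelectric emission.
247.97 nm

The threshold wavelength is when the photon energy equals the work function:
hc/λ₀ = φ

Solving for λ₀:
λ₀ = hc/φ = (6.626×10⁻³⁴ J·s)(3×10⁸ m/s) / (5.0 eV × 1.602×10⁻¹⁹ J/eV)
λ₀ = 247.97 nm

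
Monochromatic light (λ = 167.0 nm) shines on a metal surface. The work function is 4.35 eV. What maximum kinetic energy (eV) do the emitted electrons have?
3.0742 eV

Using Einstein's photoelectric equation: KE_max = hf - φ = hc/λ - φ

First, calculate the photon energy:
E_photon = hc/λ = (6.626×10⁻³⁴ J·s)(3×10⁸ m/s) / (167.0×10⁻⁹ m)
E_photon = 7.4242 eV

Then, the maximum kinetic energy:
KE_max = E_photon - φ = 7.4242 eV - 4.35 eV = 3.0742 eV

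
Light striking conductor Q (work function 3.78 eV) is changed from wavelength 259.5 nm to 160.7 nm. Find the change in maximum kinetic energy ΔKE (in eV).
2.9374 eV

Using Einstein's equation: KE_max = hc/λ - φ

For λ₁ = 259.5 nm:
KE₁ = hc/λ₁ - φ = 4.7778 - 3.78 = 0.9978 eV

For λ₂ = 160.7 nm:
KE₂ = hc/λ₂ - φ = 7.7153 - 3.78 = 3.9353 eV

Change in KE:
ΔKE = KE₂ - KE₁ = 3.9353 - 0.9978 = 2.9374 eV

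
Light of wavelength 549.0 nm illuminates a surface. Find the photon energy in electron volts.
2.2584 eV

Using E = hf = hc/λ:

E = hc/λ = (6.626×10⁻³⁴ J·s)(3×10⁸ m/s) / (549.0×10⁻⁹ m)
E = 2.2584 eV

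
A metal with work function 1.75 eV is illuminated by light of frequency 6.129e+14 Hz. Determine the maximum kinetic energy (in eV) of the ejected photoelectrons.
0.7848 eV

Using Einstein's photoelectric equation: KE_max = hf - φ

First, calculate the photon energy:
E_photon = hf = (6.626×10⁻³⁴ J·s)(6.129e+14 Hz)
E_photon = 2.5348 eV

Then, the maximum kinetic energy:
KE_max = E_photon - φ = 2.5348 eV - 1.75 eV = 0.7848 eV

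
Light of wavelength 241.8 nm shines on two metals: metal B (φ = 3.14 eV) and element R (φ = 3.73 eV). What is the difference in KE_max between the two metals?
0.5900 eV

Using KE_max = hc/λ - φ for each metal:

Photon energy: E = hc/λ = 5.1276 eV

For metal B (φ₁ = 3.14 eV):
KE₁ = E - φ₁ = 5.1276 - 3.14 = 1.9876 eV

For element R (φ₂ = 3.73 eV):
KE₂ = E - φ₂ = 5.1276 - 3.73 = 1.3976 eV

Difference:
ΔKE = KE₁ - KE₂ = 1.9876 - 1.3976 = 0.5900 eV

Note: The difference equals the difference in work functions: 3.73 - 3.14 = 0.59 eV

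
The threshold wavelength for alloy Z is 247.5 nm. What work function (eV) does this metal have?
5.01 eV

At the threshold wavelength, photon energy equals work function:
φ = hc/λ₀

Calculating:
φ = (6.626×10⁻³⁴ J·s)(3×10⁸ m/s) / (247.5×10⁻⁹ m)
φ = 5.01 eV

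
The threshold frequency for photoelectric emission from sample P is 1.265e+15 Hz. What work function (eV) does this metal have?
5.23 eV

At the threshold frequency, photon energy equals work function:
φ = hf₀

Calculating:
φ = (6.626×10⁻³⁴ J·s)(1.265e+15 Hz)
φ = 5.23 eV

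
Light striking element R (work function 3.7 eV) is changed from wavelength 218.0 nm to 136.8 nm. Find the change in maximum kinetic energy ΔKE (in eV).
3.3758 eV

Using Einstein's equation: KE_max = hc/λ - φ

For λ₁ = 218.0 nm:
KE₁ = hc/λ₁ - φ = 5.6873 - 3.7 = 1.9873 eV

For λ₂ = 136.8 nm:
KE₂ = hc/λ₂ - φ = 9.0632 - 3.7 = 5.3632 eV

Change in KE:
ΔKE = KE₂ - KE₁ = 5.3632 - 1.9873 = 3.3758 eV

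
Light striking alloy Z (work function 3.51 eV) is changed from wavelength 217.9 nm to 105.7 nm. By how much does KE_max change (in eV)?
6.0399 eV

Using Einstein's equation: KE_max = hc/λ - φ

For λ₁ = 217.9 nm:
KE₁ = hc/λ₁ - φ = 5.6900 - 3.51 = 2.1800 eV

For λ₂ = 105.7 nm:
KE₂ = hc/λ₂ - φ = 11.7298 - 3.51 = 8.2198 eV

Change in KE:
ΔKE = KE₂ - KE₁ = 8.2198 - 2.1800 = 6.0399 eV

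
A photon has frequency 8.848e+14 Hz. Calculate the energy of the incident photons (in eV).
3.6592 eV

Using E = hf:

E = hf = (6.626×10⁻³⁴ J·s)(8.848e+14 Hz)
E = 3.6592 eV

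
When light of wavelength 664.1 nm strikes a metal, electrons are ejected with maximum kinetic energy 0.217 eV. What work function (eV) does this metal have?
1.65 eV

From Einstein's photoelectric equation: KE_max = hf - φ = hc/λ - φ

Rearranging for φ:
φ = hc/λ - KE_max

Calculate photon energy:
E_photon = hc/λ = 1.8670 eV

Therefore:
φ = 1.8670 - 0.217 = 1.65 eV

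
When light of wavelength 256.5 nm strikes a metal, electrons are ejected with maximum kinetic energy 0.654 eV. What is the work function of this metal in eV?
4.18 eV

From Einstein's photoelectric equation: KE_max = hf - φ = hc/λ - φ

Rearranging for φ:
φ = hc/λ - KE_max

Calculate photon energy:
E_photon = hc/λ = 4.8337 eV

Therefore:
φ = 4.8337 - 0.654 = 4.18 eV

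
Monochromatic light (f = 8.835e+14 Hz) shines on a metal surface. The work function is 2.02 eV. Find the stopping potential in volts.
1.6339 V

The stopping potential V_s satisfies: eV_s = KE_max

First, find KE_max using Einstein's equation:
E_photon = hf = (6.626×10⁻³⁴ J·s)(8.835e+14 Hz) = 3.6539 eV
KE_max = E_photon - φ = 3.6539 - 2.02 = 1.6339 eV

Since eV_s = KE_max:
V_s = KE_max/e = 1.6339 V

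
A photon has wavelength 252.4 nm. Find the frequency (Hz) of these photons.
1.1878e+15 Hz

Using the wave equation: c = fλ

Solving for frequency:
f = c/λ = (3×10⁸ m/s) / (252.4×10⁻⁹ m)
f = 1.1878e+15 Hz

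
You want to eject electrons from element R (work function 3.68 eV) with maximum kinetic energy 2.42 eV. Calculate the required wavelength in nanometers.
203.25 nm

From Einstein's equation: KE_max = hc/λ - φ

Rearranging for λ:
hc/λ = KE_max + φ
λ = hc/(KE_max + φ)

Required photon energy:
E_photon = KE_max + φ = 2.42 + 3.68 = 6.10 eV

Required wavelength:
λ = hc/E_photon = (6.626×10⁻³⁴)(3×10⁸) / (6.10 × 1.602×10⁻¹⁹)
λ = 203.25 nm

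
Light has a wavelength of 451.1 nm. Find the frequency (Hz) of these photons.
6.6458e+14 Hz

Using the wave equation: c = fλ

Solving for frequency:
f = c/λ = (3×10⁸ m/s) / (451.1×10⁻⁹ m)
f = 6.6458e+14 Hz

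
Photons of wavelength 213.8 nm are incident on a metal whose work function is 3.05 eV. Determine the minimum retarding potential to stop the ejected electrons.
2.7491 V

The stopping potential V_s satisfies: eV_s = KE_max

First, find KE_max using Einstein's equation:
E_photon = hc/λ = 5.7991 eV
KE_max = E_photon - φ = 5.7991 - 3.05 = 2.7491 eV

Since eV_s = KE_max:
V_s = KE_max/e = 2.7491 V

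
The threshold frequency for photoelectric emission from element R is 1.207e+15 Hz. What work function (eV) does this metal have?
4.99 eV

At the threshold frequency, photon energy equals work function:
φ = hf₀

Calculating:
φ = (6.626×10⁻³⁴ J·s)(1.207e+15 Hz)
φ = 4.99 eV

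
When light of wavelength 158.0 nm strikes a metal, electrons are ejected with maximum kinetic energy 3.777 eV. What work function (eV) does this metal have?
4.07 eV

From Einstein's photoelectric equation: KE_max = hf - φ = hc/λ - φ

Rearranging for φ:
φ = hc/λ - KE_max

Calculate photon energy:
E_photon = hc/λ = 7.8471 eV

Therefore:
φ = 7.8471 - 3.777 = 4.07 eV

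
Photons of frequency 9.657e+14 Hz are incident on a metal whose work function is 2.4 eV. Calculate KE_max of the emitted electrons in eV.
1.5938 eV

Using Einstein's photoelectric equation: KE_max = hf - φ

First, calculate the photon energy:
E_photon = hf = (6.626×10⁻³⁴ J·s)(9.657e+14 Hz)
E_photon = 3.9938 eV

Then, the maximum kinetic energy:
KE_max = E_photon - φ = 3.9938 eV - 2.4 eV = 1.5938 eV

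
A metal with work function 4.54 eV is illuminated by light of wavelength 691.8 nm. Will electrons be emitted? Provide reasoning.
No

For photoemission, the photon energy must exceed the work function.

Photon energy: E = hc/λ = 1.7922 eV
Work function: φ = 4.54 eV

Since E_photon (1.7922 eV) < φ (4.54 eV), photoemission will NOT occur.
The threshold wavelength is λ₀ = hc/φ = 273.1 nm.
Since 691.8 nm > 273.1 nm, the photons lack sufficient energy.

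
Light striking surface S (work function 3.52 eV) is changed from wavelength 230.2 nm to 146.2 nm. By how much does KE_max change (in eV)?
3.0945 eV

Using Einstein's equation: KE_max = hc/λ - φ

For λ₁ = 230.2 nm:
KE₁ = hc/λ₁ - φ = 5.3859 - 3.52 = 1.8659 eV

For λ₂ = 146.2 nm:
KE₂ = hc/λ₂ - φ = 8.4805 - 3.52 = 4.9605 eV

Change in KE:
ΔKE = KE₂ - KE₁ = 4.9605 - 1.8659 = 3.0945 eV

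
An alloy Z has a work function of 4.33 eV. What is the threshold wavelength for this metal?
286.34 nm

The threshold wavelength is when the photon energy equals the work function:
hc/λ₀ = φ

Solving for λ₀:
λ₀ = hc/φ = (6.626×10⁻³⁴ J·s)(3×10⁸ m/s) / (4.33 eV × 1.602×10⁻¹⁹ J/eV)
λ₀ = 286.34 nm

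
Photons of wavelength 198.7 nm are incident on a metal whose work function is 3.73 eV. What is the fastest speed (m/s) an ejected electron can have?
9.3960e+05 m/s

First, find the maximum kinetic energy:
E_photon = hc/λ = 6.2398 eV
KE_max = E_photon - φ = 6.2398 - 3.73 = 2.5098 eV

Convert to Joules: KE_max = 2.5098 × 1.602×10⁻¹⁹ J = 4.0211e-19 J

Then use KE = ½mv² to find velocity:
v = √(2·KE/m) = √(2 × 4.0211e-19 J / 9.109e-31 kg)
v = 9.3960e+05 m/s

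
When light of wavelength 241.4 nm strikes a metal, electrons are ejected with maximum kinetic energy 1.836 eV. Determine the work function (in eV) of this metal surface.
3.30 eV

From Einstein's photoelectric equation: KE_max = hf - φ = hc/λ - φ

Rearranging for φ:
φ = hc/λ - KE_max

Calculate photon energy:
E_photon = hc/λ = 5.1360 eV

Therefore:
φ = 5.1360 - 1.836 = 3.30 eV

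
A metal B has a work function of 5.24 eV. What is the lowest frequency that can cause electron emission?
1.2670e+15 Hz

The threshold frequency is when the photon energy equals the work function:
hf₀ = φ

Solving for f₀:
f₀ = φ/h = (5.24 eV × 1.602×10⁻¹⁹ J/eV) / (6.626×10⁻³⁴ J·s)
f₀ = 1.2670e+15 Hz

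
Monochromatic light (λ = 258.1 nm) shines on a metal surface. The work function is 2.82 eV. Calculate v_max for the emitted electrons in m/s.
8.3535e+05 m/s

First, find the maximum kinetic energy:
E_photon = hc/λ = 4.8037 eV
KE_max = E_photon - φ = 4.8037 - 2.82 = 1.9837 eV

Convert to Joules: KE_max = 1.9837 × 1.602×10⁻¹⁹ J = 3.1783e-19 J

Then use KE = ½mv² to find velocity:
v = √(2·KE/m) = √(2 × 3.1783e-19 J / 9.109e-31 kg)
v = 8.3535e+05 m/s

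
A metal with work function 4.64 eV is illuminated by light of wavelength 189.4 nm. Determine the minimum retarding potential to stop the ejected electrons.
1.9062 V

The stopping potential V_s satisfies: eV_s = KE_max

First, find KE_max using Einstein's equation:
E_photon = hc/λ = 6.5462 eV
KE_max = E_photon - φ = 6.5462 - 4.64 = 1.9062 eV

Since eV_s = KE_max:
V_s = KE_max/e = 1.9062 V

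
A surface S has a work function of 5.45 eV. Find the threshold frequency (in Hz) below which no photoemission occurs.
1.3178e+15 Hz

The threshold frequency is when the photon energy equals the work function:
hf₀ = φ

Solving for f₀:
f₀ = φ/h = (5.45 eV × 1.602×10⁻¹⁹ J/eV) / (6.626×10⁻³⁴ J·s)
f₀ = 1.3178e+15 Hz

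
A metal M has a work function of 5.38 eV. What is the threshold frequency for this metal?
1.3009e+15 Hz

The threshold frequency is when the photon energy equals the work function:
hf₀ = φ

Solving for f₀:
f₀ = φ/h = (5.38 eV × 1.602×10⁻¹⁹ J/eV) / (6.626×10⁻³⁴ J·s)
f₀ = 1.3009e+15 Hz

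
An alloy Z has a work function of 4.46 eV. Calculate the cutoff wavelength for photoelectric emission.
277.99 nm

The threshold wavelength is when the photon energy equals the work function:
hc/λ₀ = φ

Solving for λ₀:
λ₀ = hc/φ = (6.626×10⁻³⁴ J·s)(3×10⁸ m/s) / (4.46 eV × 1.602×10⁻¹⁹ J/eV)
λ₀ = 277.99 nm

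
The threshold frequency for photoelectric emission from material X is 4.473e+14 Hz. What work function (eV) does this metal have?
1.85 eV

At the threshold frequency, photon energy equals work function:
φ = hf₀

Calculating:
φ = (6.626×10⁻³⁴ J·s)(4.473e+14 Hz)
φ = 1.85 eV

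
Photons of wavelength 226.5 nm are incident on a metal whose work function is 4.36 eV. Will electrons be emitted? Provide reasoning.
Yes

For photoemission, the photon energy must exceed the work function.

Photon energy: E = hc/λ = 5.4739 eV
Work function: φ = 4.36 eV

Since E_photon (5.4739 eV) > φ (4.36 eV), photoemission WILL occur.
The threshold wavelength is λ₀ = hc/φ = 284.4 nm.
Since 226.5 nm < 284.4 nm, the light has sufficient energy.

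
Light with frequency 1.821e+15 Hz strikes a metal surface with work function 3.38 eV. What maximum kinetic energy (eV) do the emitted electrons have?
4.1511 eV

Using Einstein's photoelectric equation: KE_max = hf - φ

First, calculate the photon energy:
E_photon = hf = (6.626×10⁻³⁴ J·s)(1.821e+15 Hz)
E_photon = 7.5311 eV

Then, the maximum kinetic energy:
KE_max = E_photon - φ = 7.5311 eV - 3.38 eV = 4.1511 eV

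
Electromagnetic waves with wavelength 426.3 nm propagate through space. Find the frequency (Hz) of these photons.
7.0324e+14 Hz

Using the wave equation: c = fλ

Solving for frequency:
f = c/λ = (3×10⁸ m/s) / (426.3×10⁻⁹ m)
f = 7.0324e+14 Hz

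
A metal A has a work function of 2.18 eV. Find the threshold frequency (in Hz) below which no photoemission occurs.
5.2712e+14 Hz

The threshold frequency is when the photon energy equals the work function:
hf₀ = φ

Solving for f₀:
f₀ = φ/h = (2.18 eV × 1.602×10⁻¹⁹ J/eV) / (6.626×10⁻³⁴ J·s)
f₀ = 5.2712e+14 Hz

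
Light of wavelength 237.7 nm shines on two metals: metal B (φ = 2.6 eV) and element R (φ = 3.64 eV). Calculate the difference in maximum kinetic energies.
1.0400 eV

Using KE_max = hc/λ - φ for each metal:

Photon energy: E = hc/λ = 5.2160 eV

For metal B (φ₁ = 2.6 eV):
KE₁ = E - φ₁ = 5.2160 - 2.6 = 2.6160 eV

For element R (φ₂ = 3.64 eV):
KE₂ = E - φ₂ = 5.2160 - 3.64 = 1.5760 eV

Difference:
ΔKE = KE₁ - KE₂ = 2.6160 - 1.5760 = 1.0400 eV

Note: The difference equals the difference in work functions: 3.64 - 2.6 = 1.04 eV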